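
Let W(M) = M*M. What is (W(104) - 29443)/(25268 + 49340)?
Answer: -18627/74608 ≈ -0.24966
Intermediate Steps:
W(M) = M**2
(W(104) - 29443)/(25268 + 49340) = (104**2 - 29443)/(25268 + 49340) = (10816 - 29443)/74608 = -18627*1/74608 = -18627/74608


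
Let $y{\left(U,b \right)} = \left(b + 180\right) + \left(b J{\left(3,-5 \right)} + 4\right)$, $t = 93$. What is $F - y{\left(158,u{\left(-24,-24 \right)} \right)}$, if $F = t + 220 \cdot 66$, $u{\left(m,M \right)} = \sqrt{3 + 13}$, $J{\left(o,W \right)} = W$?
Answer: $14445$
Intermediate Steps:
$u{\left(m,M \right)} = 4$ ($u{\left(m,M \right)} = \sqrt{16} = 4$)
$y{\left(U,b \right)} = 184 - 4 b$ ($y{\left(U,b \right)} = \left(b + 180\right) + \left(b \left(-5\right) + 4\right) = \left(180 + b\right) - \left(-4 + 5 b\right) = 184 - 4 b$)
$F = 14613$ ($F = 93 + 220 \cdot 66 = 93 + 14520 = 14613$)
$F - y{\left(158,u{\left(-24,-24 \right)} \right)} = 14613 - \left(184 - 16\right) = 14613 - 168 = 14445$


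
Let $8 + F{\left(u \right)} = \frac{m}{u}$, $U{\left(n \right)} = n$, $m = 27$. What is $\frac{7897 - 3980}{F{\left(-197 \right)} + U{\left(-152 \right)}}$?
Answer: $- \frac{771649}{31547} \approx -24.46$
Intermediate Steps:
$F{\left(u \right)} = -8 + \frac{27}{u}$
$\frac{7897 - 3980}{F{\left(-197 \right)} + U{\left(-152 \right)}} = \frac{7897 - 3980}{\left(-8 + \frac{27}{-197}\right) - 152} = \frac{3917}{\left(-8 + 27 \left(- \frac{1}{197}\right)\right) - 152} = \frac{3917}{\left(-8 - \frac{27}{197}\right) - 152} = \frac{3917}{- \frac{1603}{197} - 152} = \frac{3917}{- \frac{31547}{197}} = 3917 \left(- \frac{197}{31547}\right) = - \frac{771649}{31547}$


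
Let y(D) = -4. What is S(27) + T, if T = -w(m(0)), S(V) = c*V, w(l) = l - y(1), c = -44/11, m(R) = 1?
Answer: -113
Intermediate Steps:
c = -4 (c = -44*1/11 = -4)
w(l) = 4 + l (w(l) = l - 1*(-4) = l + 4 = 4 + l)
S(V) = -4*V
T = -5 (T = -(4 + 1) = -1*5 = -5)
S(27) + T = -4*27 - 5 = -108 - 5 = -113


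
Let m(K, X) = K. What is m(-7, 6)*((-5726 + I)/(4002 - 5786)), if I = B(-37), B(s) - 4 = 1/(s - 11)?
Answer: -1922599/85632 ≈ -22.452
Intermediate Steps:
B(s) = 4 + 1/(-11 + s) (B(s) = 4 + 1/(s - 11) = 4 + 1/(-11 + s))
I = 191/48 (I = (-43 + 4*(-37))/(-11 - 37) = (-43 - 148)/(-48) = -1/48*(-191) = 191/48 ≈ 3.9792)
m(-7, 6)*((-5726 + I)/(4002 - 5786)) = -7*(-5726 + 191/48)/(4002 - 5786) = -(-1922599)/(48*(-1784)) = -(-1922599)*(-1)/(48*1784) = -7*274657/85632 = -1922599/85632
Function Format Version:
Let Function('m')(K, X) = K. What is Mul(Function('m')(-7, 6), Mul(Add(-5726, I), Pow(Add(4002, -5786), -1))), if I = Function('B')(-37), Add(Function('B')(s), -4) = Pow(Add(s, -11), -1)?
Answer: Rational(-1922599, 85632) ≈ -22.452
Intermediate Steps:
Function('B')(s) = Add(4, Pow(Add(-11, s), -1)) (Function('B')(s) = Add(4, Pow(Add(s, -11), -1)) = Add(4, Pow(Add(-11, s), -1)))
I = Rational(191, 48) (I = Mul(Pow(Add(-11, -37), -1), Add(-43, Mul(4, -37))) = Mul(Pow(-48, -1), Add(-43, -148)) = Mul(Rational(-1, 48), -191) = Rational(191, 48) ≈ 3.9792)
Mul(Function('m')(-7, 6), Mul(Add(-5726, I), Pow(Add(4002, -5786), -1))) = Mul(-7, Mul(Add(-5726, Rational(191, 48)), Pow(Add(4002, -5786), -1))) = Mul(-7, Mul(Rational(-274657, 48), Pow(-1784, -1))) = Mul(-7, Mul(Rational(-274657, 48), Rational(-1, 1784))) = Mul(-7, Rational(274657, 85632)) = Rational(-1922599, 85632)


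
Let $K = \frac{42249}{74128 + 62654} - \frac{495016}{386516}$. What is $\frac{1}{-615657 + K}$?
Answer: $- \frac{4405702626}{2712405943228951} \approx -1.6243 \cdot 10^{-6}$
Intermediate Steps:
$K = - \frac{4281613669}{4405702626}$ ($K = \frac{42249}{136782} - \frac{123754}{96629} = 42249 \cdot \frac{1}{136782} - \frac{123754}{96629} = \frac{14083}{45594} - \frac{123754}{96629} = - \frac{4281613669}{4405702626} \approx -0.97183$)
$\frac{1}{-615657 + K} = \frac{1}{-615657 - \frac{4281613669}{4405702626}} = \frac{1}{- \frac{2712405943228951}{4405702626}} = - \frac{4405702626}{2712405943228951}$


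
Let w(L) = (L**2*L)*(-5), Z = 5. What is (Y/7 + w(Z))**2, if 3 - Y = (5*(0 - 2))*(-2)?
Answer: 19289664/49 ≈ 3.9367e+5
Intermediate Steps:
Y = -17 (Y = 3 - 5*(0 - 2)*(-2) = 3 - 5*(-2)*(-2) = 3 - (-10)*(-2) = 3 - 1*20 = 3 - 20 = -17)
w(L) = -5*L**3 (w(L) = L**3*(-5) = -5*L**3)
(Y/7 + w(Z))**2 = (-17/7 - 5*5**3)**2 = (-17*1/7 - 5*125)**2 = (-17/7 - 625)**2 = (-4392/7)**2 = 19289664/49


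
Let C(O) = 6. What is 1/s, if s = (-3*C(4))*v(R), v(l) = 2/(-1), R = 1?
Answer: 1/36 ≈ 0.027778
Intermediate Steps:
v(l) = -2 (v(l) = 2*(-1) = -2)
s = 36 (s = -3*6*(-2) = -18*(-2) = 36)
1/s = 1/36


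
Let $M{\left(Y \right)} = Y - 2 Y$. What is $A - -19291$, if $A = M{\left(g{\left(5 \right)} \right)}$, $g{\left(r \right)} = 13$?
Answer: $19278$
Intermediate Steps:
$M{\left(Y \right)} = - Y$
$A = -13$ ($A = \left(-1\right) 13 = -13$)
$A - -19291 = -13 - -19291 = -13 + 19291 = 19278$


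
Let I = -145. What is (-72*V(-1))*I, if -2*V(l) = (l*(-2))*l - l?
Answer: 5220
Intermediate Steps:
V(l) = l**2 + l/2 (V(l) = -((l*(-2))*l - l)/2 = -((-2*l)*l - l)/2 = -(-2*l**2 - l)/2 = -(-l - 2*l**2)/2 = l**2 + l/2)
(-72*V(-1))*I = -(-72)*(1/2 - 1)*(-145) = -(-72)*(-1)/2*(-145) = -72*1/2*(-145) = -36*(-145) = 5220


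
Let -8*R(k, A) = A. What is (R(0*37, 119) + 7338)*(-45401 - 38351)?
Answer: -613326365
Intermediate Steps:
R(k, A) = -A/8
(R(0*37, 119) + 7338)*(-45401 - 38351) = (-⅛*119 + 7338)*(-45401 - 38351) = (-119/8 + 7338)*(-83752) = (58585/8)*(-83752) = -613326365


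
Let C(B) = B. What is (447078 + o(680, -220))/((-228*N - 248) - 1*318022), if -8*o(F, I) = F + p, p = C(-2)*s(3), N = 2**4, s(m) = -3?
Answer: -1787969/1287672 ≈ -1.3885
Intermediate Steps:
N = 16
p = 6 (p = -2*(-3) = 6)
o(F, I) = -3/4 - F/8 (o(F, I) = -(F + 6)/8 = -(6 + F)/8 = -3/4 - F/8)
(447078 + o(680, -220))/((-228*N - 248) - 1*318022) = (447078 + (-3/4 - 1/8*680))/((-228*16 - 248) - 1*318022) = (447078 + (-3/4 - 85))/((-3648 - 248) - 318022) = (447078 - 343/4)/(-3896 - 318022) = (1787969/4)/(-321918) = (1787969/4)*(-1/321918) = -1787969/1287672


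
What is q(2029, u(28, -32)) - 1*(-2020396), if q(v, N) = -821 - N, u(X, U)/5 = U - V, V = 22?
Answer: 2019845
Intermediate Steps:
u(X, U) = -110 + 5*U (u(X, U) = 5*(U - 1*22) = 5*(U - 22) = 5*(-22 + U) = -110 + 5*U)
q(2029, u(28, -32)) - 1*(-2020396) = (-821 - (-110 + 5*(-32))) - 1*(-2020396) = (-821 - (-110 - 160)) + 2020396 = (-821 - 1*(-270)) + 2020396 = (-821 + 270) + 2020396 = -551 + 2020396 = 2019845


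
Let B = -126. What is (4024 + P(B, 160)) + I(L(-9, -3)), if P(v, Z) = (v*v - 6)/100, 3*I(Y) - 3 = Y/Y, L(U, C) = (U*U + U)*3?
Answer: 125521/30 ≈ 4184.0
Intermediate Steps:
L(U, C) = 3*U + 3*U² (L(U, C) = (U² + U)*3 = (U + U²)*3 = 3*U + 3*U²)
I(Y) = 4/3 (I(Y) = 1 + (Y/Y)/3 = 1 + (⅓)*1 = 1 + ⅓ = 4/3)
P(v, Z) = -3/50 + v²/100 (P(v, Z) = (v² - 6)*(1/100) = (-6 + v²)*(1/100) = -3/50 + v²/100)
(4024 + P(B, 160)) + I(L(-9, -3)) = (4024 + (-3/50 + (1/100)*(-126)²)) + 4/3 = (4024 + (-3/50 + (1/100)*15876)) + 4/3 = (4024 + (-3/50 + 3969/25)) + 4/3 = (4024 + 1587/10) + 4/3 = 41827/10 + 4/3 = 125521/30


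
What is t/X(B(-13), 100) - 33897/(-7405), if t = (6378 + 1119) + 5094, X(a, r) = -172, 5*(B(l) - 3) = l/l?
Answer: -87406071/1273660 ≈ -68.626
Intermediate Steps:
B(l) = 16/5 (B(l) = 3 + (l/l)/5 = 3 + (⅕)*1 = 3 + ⅕ = 16/5)
t = 12591 (t = 7497 + 5094 = 12591)
t/X(B(-13), 100) - 33897/(-7405) = 12591/(-172) - 33897/(-7405) = 12591*(-1/172) - 33897*(-1/7405) = -12591/172 + 33897/7405 = -87406071/1273660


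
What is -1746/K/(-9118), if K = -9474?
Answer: -3/148426 ≈ -2.0212e-5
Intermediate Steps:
-1746/K/(-9118) = -1746/(-9474)/(-9118) = -1746*(-1/9474)*(-1/9118) = (291/1579)*(-1/9118) = -3/148426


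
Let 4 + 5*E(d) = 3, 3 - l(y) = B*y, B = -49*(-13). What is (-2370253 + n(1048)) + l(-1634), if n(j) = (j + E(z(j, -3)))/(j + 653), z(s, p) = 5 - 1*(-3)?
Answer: -11306473721/8505 ≈ -1.3294e+6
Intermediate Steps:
B = 637
z(s, p) = 8 (z(s, p) = 5 + 3 = 8)
l(y) = 3 - 637*y
E(d) = -1/5 (E(d) = -4/5 + (1/5)*3 = -4/5 + 3/5 = -1/5)
n(j) = (-1/5 + j)/(653 + j) (n(j) = (j - 1/5)/(j + 653) = (-1/5 + j)/(653 + j))
(-2370253 + n(1048)) + l(-1634) = (-2370253 + (-1/5 + 1048)/(653 + 1048)) + (3 - 637*(-1634)) = (-2370253 + (5239/5)/1701) + (3 + 1040858) = (-2370253 + (1/1701)*(5239/5)) + 1040861 = (-2370253 + 5239/8505) + 1040861 = -20158996526/8505 + 1040861 = -11306473721/8505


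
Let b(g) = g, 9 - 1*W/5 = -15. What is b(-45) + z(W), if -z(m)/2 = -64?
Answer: 83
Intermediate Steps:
W = 120 (W = 45 - 5*(-15) = 45 + 75 = 120)
z(m) = 128 (z(m) = -2*(-64) = 128)
b(-45) + z(W) = -45 + 128 = 83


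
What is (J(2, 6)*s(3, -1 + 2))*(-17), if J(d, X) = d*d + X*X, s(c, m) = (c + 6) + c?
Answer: -8160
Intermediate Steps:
s(c, m) = 6 + 2*c (s(c, m) = (6 + c) + c = 6 + 2*c)
J(d, X) = X**2 + d**2 (J(d, X) = d**2 + X**2 = X**2 + d**2)
(J(2, 6)*s(3, -1 + 2))*(-17) = ((6**2 + 2**2)*(6 + 2*3))*(-17) = ((36 + 4)*(6 + 6))*(-17) = (40*12)*(-17) = 480*(-17) = -8160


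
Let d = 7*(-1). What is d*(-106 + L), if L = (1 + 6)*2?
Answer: 644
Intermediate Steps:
L = 14 (L = 7*2 = 14)
d = -7
d*(-106 + L) = -7*(-106 + 14) = -7*(-92) = 644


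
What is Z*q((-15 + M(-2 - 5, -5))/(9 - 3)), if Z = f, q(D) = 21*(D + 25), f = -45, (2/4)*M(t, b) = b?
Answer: -39375/2 ≈ -19688.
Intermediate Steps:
M(t, b) = 2*b
q(D) = 525 + 21*D (q(D) = 21*(25 + D) = 525 + 21*D)
Z = -45
Z*q((-15 + M(-2 - 5, -5))/(9 - 3)) = -45*(525 + 21*((-15 + 2*(-5))/(9 - 3))) = -45*(525 + 21*((-15 - 10)/6)) = -45*(525 + 21*(-25*⅙)) = -45*(525 + 21*(-25/6)) = -45*(525 - 175/2) = -45*875/2 = -39375/2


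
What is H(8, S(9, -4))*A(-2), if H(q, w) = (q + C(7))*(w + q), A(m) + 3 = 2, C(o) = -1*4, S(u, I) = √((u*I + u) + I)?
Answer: -32 - 4*I*√31 ≈ -32.0 - 22.271*I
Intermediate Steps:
S(u, I) = √(I + u + I*u) (S(u, I) = √((I*u + u) + I) = √((u + I*u) + I) = √(I + u + I*u))
C(o) = -4
A(m) = -1 (A(m) = -3 + 2 = -1)
H(q, w) = (-4 + q)*(q + w) (H(q, w) = (q - 4)*(w + q) = (-4 + q)*(q + w))
H(8, S(9, -4))*A(-2) = (8² - 4*8 - 4*√(-4 + 9 - 4*9) + 8*√(-4 + 9 - 4*9))*(-1) = (64 - 32 - 4*√(-4 + 9 - 36) + 8*√(-4 + 9 - 36))*(-1) = (64 - 32 - 4*I*√31 + 8*√(-31))*(-1) = (64 - 32 - 4*I*√31 + 8*(I*√31))*(-1) = (64 - 32 - 4*I*√31 + 8*I*√31)*(-1) = (32 + 4*I*√31)*(-1) = -32 - 4*I*√31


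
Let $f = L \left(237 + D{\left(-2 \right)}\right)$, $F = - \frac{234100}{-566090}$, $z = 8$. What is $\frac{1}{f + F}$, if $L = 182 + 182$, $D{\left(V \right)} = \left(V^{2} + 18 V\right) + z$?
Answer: $\frac{56609}{4389032398} \approx 1.2898 \cdot 10^{-5}$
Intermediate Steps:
$D{\left(V \right)} = 8 + V^{2} + 18 V$ ($D{\left(V \right)} = \left(V^{2} + 18 V\right) + 8 = 8 + V^{2} + 18 V$)
$F = \frac{23410}{56609}$ ($F = \left(-234100\right) \left(- \frac{1}{566090}\right) = \frac{23410}{56609} \approx 0.41354$)
$L = 364$
$f = 77532$ ($f = 364 \left(237 + \left(8 + \left(-2\right)^{2} + 18 \left(-2\right)\right)\right) = 364 \left(237 + \left(8 + 4 - 36\right)\right) = 364 \left(237 - 24\right) = 364 \cdot 213 = 77532$)
$\frac{1}{f + F} = \frac{1}{77532 + \frac{23410}{56609}} = \frac{1}{\frac{4389032398}{56609}} = \frac{56609}{4389032398}$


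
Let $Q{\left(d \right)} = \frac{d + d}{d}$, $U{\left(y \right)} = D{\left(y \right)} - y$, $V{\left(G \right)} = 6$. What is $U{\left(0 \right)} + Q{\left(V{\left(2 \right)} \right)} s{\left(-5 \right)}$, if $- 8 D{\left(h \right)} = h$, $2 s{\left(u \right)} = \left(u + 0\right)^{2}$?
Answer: $25$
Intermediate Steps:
$s{\left(u \right)} = \frac{u^{2}}{2}$ ($s{\left(u \right)} = \frac{\left(u + 0\right)^{2}}{2} = \frac{u^{2}}{2}$)
$D{\left(h \right)} = - \frac{h}{8}$
$U{\left(y \right)} = - \frac{9 y}{8}$ ($U{\left(y \right)} = - \frac{y}{8} - y = - \frac{9 y}{8}$)
$Q{\left(d \right)} = 2$ ($Q{\left(d \right)} = \frac{2 d}{d} = 2$)
$U{\left(0 \right)} + Q{\left(V{\left(2 \right)} \right)} s{\left(-5 \right)} = \left(- \frac{9}{8}\right) 0 + 2 \frac{\left(-5\right)^{2}}{2} = 0 + 2 \cdot \frac{1}{2} \cdot 25 = 0 + 2 \cdot \frac{25}{2} = 0 + 25 = 25$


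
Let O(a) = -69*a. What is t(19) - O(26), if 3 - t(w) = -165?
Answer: 1962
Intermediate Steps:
t(w) = 168 (t(w) = 3 - 1*(-165) = 3 + 165 = 168)
t(19) - O(26) = 168 - (-69)*26 = 168 - 1*(-1794) = 168 + 1794 = 1962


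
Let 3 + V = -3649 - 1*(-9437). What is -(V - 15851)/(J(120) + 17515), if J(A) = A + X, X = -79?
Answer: 719/1254 ≈ 0.57337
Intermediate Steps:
V = 5785 (V = -3 + (-3649 - 1*(-9437)) = -3 + (-3649 + 9437) = -3 + 5788 = 5785)
J(A) = -79 + A (J(A) = A - 79 = -79 + A)
-(V - 15851)/(J(120) + 17515) = -(5785 - 15851)/((-79 + 120) + 17515) = -(-10066)/(41 + 17515) = -(-10066)/17556 = -1*(-719/1254) = 719/1254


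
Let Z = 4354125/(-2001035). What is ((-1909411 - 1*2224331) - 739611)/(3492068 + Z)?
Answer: -1950349984071/1397549187251 ≈ -1.3955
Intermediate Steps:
Z = -870825/400207 (Z = 4354125*(-1/2001035) = -870825/400207 ≈ -2.1759)
((-1909411 - 1*2224331) - 739611)/(3492068 + Z) = ((-1909411 - 1*2224331) - 739611)/(3492068 - 870825/400207) = ((-1909411 - 2224331) - 739611)/(1397549187251/400207) = (-4133742 - 739611)*(400207/1397549187251) = -4873353*400207/1397549187251 = -1950349984071/1397549187251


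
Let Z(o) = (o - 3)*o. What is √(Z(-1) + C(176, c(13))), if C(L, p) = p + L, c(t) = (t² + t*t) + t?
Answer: 3*√59 ≈ 23.043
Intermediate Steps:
c(t) = t + 2*t² (c(t) = (t² + t²) + t = 2*t² + t = t + 2*t²)
C(L, p) = L + p
Z(o) = o*(-3 + o) (Z(o) = (-3 + o)*o = o*(-3 + o))
√(Z(-1) + C(176, c(13))) = √(-(-3 - 1) + (176 + 13*(1 + 2*13))) = √(-1*(-4) + (176 + 13*(1 + 26))) = √(4 + (176 + 13*27)) = √(4 + (176 + 351)) = √(4 + 527) = √531 = 3*√59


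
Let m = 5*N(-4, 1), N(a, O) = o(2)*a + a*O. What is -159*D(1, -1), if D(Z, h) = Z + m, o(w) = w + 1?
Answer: 12561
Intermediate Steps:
o(w) = 1 + w
N(a, O) = 3*a + O*a (N(a, O) = (1 + 2)*a + a*O = 3*a + O*a)
m = -80 (m = 5*(-4*(3 + 1)) = 5*(-4*4) = 5*(-16) = -80)
D(Z, h) = -80 + Z (D(Z, h) = Z - 80 = -80 + Z)
-159*D(1, -1) = -159*(-80 + 1) = -159*(-79) = 12561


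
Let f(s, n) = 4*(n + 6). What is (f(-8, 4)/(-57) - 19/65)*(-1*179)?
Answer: 659257/3705 ≈ 177.94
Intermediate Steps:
f(s, n) = 24 + 4*n (f(s, n) = 4*(6 + n) = 24 + 4*n)
(f(-8, 4)/(-57) - 19/65)*(-1*179) = ((24 + 4*4)/(-57) - 19/65)*(-1*179) = ((24 + 16)*(-1/57) - 19*1/65)*(-179) = (40*(-1/57) - 19/65)*(-179) = (-40/57 - 19/65)*(-179) = -3683/3705*(-179) = 659257/3705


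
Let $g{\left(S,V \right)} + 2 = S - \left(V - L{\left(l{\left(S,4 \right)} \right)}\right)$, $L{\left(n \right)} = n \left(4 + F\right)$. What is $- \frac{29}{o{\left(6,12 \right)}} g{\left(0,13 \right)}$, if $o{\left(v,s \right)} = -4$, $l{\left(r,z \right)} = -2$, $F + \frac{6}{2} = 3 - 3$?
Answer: $- \frac{493}{4} \approx -123.25$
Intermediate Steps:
$F = -3$ ($F = -3 + \left(3 - 3\right) = -3 + 0 = -3$)
$L{\left(n \right)} = n$ ($L{\left(n \right)} = n \left(4 - 3\right) = n 1 = n$)
$g{\left(S,V \right)} = -4 + S - V$ ($g{\left(S,V \right)} = -2 - \left(2 + V - S\right) = -4 + S - V$)
$- \frac{29}{o{\left(6,12 \right)}} g{\left(0,13 \right)} = - \frac{29}{-4} \left(-4 + 0 - 13\right) = \left(-29\right) \left(- \frac{1}{4}\right) \left(-4 + 0 - 13\right) = \frac{29}{4} \left(-17\right) = - \frac{493}{4}$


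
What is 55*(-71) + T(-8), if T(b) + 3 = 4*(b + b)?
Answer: -3972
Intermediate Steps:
T(b) = -3 + 8*b (T(b) = -3 + 4*(b + b) = -3 + 4*(2*b) = -3 + 8*b)
55*(-71) + T(-8) = 55*(-71) + (-3 + 8*(-8)) = -3905 + (-3 - 64) = -3905 - 67 = -3972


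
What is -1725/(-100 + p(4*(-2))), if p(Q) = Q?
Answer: 575/36 ≈ 15.972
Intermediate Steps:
-1725/(-100 + p(4*(-2))) = -1725/(-100 + 4*(-2)) = -1725/(-100 - 8) = -1725/(-108) = -1725*(-1/108) = 575/36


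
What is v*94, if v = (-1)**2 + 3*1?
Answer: 376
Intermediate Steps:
v = 4 (v = 1 + 3 = 4)
v*94 = 4*94 = 376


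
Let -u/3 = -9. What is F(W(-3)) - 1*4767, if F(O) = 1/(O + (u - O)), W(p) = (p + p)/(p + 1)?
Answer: -128708/27 ≈ -4767.0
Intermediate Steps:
u = 27 (u = -3*(-9) = 27)
W(p) = 2*p/(1 + p) (W(p) = (2*p)/(1 + p) = 2*p/(1 + p))
F(O) = 1/27 (F(O) = 1/(O + (27 - O)) = 1/27)
F(W(-3)) - 1*4767 = 1/27 - 1*4767 = 1/27 - 4767 = -128708/27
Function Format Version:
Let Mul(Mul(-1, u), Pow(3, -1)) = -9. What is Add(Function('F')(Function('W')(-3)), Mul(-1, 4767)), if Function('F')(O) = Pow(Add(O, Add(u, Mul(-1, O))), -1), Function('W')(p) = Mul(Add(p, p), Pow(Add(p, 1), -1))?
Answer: Rational(-128708, 27) ≈ -4767.0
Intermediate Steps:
u = 27 (u = Mul(-3, -9) = 27)
Function('W')(p) = Mul(2, p, Pow(Add(1, p), -1)) (Function('W')(p) = Mul(Mul(2, p), Pow(Add(1, p), -1)) = Mul(2, p, Pow(Add(1, p), -1)))
Function('F')(O) = Rational(1, 27) (Function('F')(O) = Pow(Add(O, Add(27, Mul(-1, O))), -1) = Pow(27, -1) = Rational(1, 27))
Add(Function('F')(Function('W')(-3)), Mul(-1, 4767)) = Add(Rational(1, 27), Mul(-1, 4767)) = Add(Rational(1, 27), -4767) = Rational(-128708, 27)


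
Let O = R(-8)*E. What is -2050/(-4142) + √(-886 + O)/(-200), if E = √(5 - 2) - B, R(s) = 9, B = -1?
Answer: 1025/2071 - √(-877 + 9*√3)/200 ≈ 0.49493 - 0.14675*I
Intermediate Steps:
E = 1 + √3 (E = √(5 - 2) - 1*(-1) = √3 + 1 = 1 + √3 ≈ 2.7321)
O = 9 + 9*√3 (O = 9*(1 + √3) = 9 + 9*√3 ≈ 24.588)
-2050/(-4142) + √(-886 + O)/(-200) = -2050/(-4142) + √(-886 + (9 + 9*√3))/(-200) = -2050*(-1/4142) + √(-877 + 9*√3)*(-1/200) = 1025/2071 - √(-877 + 9*√3)/200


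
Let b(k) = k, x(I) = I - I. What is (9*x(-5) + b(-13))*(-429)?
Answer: 5577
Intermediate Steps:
x(I) = 0
(9*x(-5) + b(-13))*(-429) = (9*0 - 13)*(-429) = (0 - 13)*(-429) = -13*(-429) = 5577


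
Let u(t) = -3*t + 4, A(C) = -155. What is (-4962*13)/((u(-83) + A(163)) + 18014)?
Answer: -32253/9056 ≈ -3.5615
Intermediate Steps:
u(t) = 4 - 3*t
(-4962*13)/((u(-83) + A(163)) + 18014) = (-4962*13)/(((4 - 3*(-83)) - 155) + 18014) = -64506/(((4 + 249) - 155) + 18014) = -64506/((253 - 155) + 18014) = -64506/(98 + 18014) = -64506/18112 = -64506*1/18112 = -32253/9056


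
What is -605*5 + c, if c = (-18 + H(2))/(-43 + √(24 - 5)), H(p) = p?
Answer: -2767531/915 + 8*√19/915 ≈ -3024.6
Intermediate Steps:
c = -16/(-43 + √19) (c = (-18 + 2)/(-43 + √(24 - 5)) = -16/(-43 + √19) ≈ 0.41407)
-605*5 + c = -605*5 + (344/915 + 8*√19/915) = -121*25 + (344/915 + 8*√19/915) = -3025 + (344/915 + 8*√19/915) = -2767531/915 + 8*√19/915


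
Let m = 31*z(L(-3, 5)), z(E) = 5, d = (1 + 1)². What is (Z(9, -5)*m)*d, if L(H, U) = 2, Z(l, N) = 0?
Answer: 0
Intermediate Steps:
d = 4 (d = 2² = 4)
m = 155 (m = 31*5 = 155)
(Z(9, -5)*m)*d = (0*155)*4 = 0*4 = 0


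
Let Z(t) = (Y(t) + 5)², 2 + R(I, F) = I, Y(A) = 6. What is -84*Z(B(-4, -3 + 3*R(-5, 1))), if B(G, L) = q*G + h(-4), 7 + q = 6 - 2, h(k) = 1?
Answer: -10164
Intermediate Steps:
q = -3 (q = -7 + (6 - 2) = -7 + 4 = -3)
R(I, F) = -2 + I
B(G, L) = 1 - 3*G (B(G, L) = -3*G + 1 = 1 - 3*G)
Z(t) = 121 (Z(t) = (6 + 5)² = 11² = 121)
-84*Z(B(-4, -3 + 3*R(-5, 1))) = -84*121 = -10164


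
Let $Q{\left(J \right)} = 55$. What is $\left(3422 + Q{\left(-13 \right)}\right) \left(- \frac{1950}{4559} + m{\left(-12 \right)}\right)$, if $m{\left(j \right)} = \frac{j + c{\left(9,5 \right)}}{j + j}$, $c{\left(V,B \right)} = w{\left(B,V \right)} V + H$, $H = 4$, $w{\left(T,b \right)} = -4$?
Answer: $\frac{44562391}{9118} \approx 4887.3$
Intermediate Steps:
$c{\left(V,B \right)} = 4 - 4 V$ ($c{\left(V,B \right)} = - 4 V + 4 = 4 - 4 V$)
$m{\left(j \right)} = \frac{-32 + j}{2 j}$ ($m{\left(j \right)} = \frac{j + \left(4 - 36\right)}{j + j} = \frac{j + \left(4 - 36\right)}{2 j} = \left(j - 32\right) \frac{1}{2 j} = \left(-32 + j\right) \frac{1}{2 j} = \frac{-32 + j}{2 j}$)
$\left(3422 + Q{\left(-13 \right)}\right) \left(- \frac{1950}{4559} + m{\left(-12 \right)}\right) = \left(3422 + 55\right) \left(- \frac{1950}{4559} + \frac{-32 - 12}{2 \left(-12\right)}\right) = 3477 \left(\left(-1950\right) \frac{1}{4559} + \frac{1}{2} \left(- \frac{1}{12}\right) \left(-44\right)\right) = 3477 \left(- \frac{1950}{4559} + \frac{11}{6}\right) = 3477 \cdot \frac{38449}{27354} = \frac{44562391}{9118}$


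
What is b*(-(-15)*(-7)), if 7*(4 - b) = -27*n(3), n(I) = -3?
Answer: 795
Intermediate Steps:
b = -53/7 (b = 4 - (-27)*(-3)/7 = 4 - 1/7*81 = 4 - 81/7 = -53/7 ≈ -7.5714)
b*(-(-15)*(-7)) = -(-53)*(-15*(-7))/7 = -(-53)*105/7 = -53/7*(-105) = 795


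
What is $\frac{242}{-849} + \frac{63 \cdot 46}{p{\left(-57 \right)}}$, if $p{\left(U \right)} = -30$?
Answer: $- \frac{411277}{4245} \approx -96.885$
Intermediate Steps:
$\frac{242}{-849} + \frac{63 \cdot 46}{p{\left(-57 \right)}} = \frac{242}{-849} + \frac{63 \cdot 46}{-30} = 242 \left(- \frac{1}{849}\right) + 2898 \left(- \frac{1}{30}\right) = - \frac{242}{849} - \frac{483}{5} = - \frac{411277}{4245}$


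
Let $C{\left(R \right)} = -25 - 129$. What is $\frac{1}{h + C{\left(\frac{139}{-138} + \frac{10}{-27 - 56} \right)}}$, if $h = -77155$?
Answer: $- \frac{1}{77309} \approx -1.2935 \cdot 10^{-5}$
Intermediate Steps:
$C{\left(R \right)} = -154$ ($C{\left(R \right)} = -25 - 129 = -154$)
$\frac{1}{h + C{\left(\frac{139}{-138} + \frac{10}{-27 - 56} \right)}} = \frac{1}{-77155 - 154} = \frac{1}{-77309} = - \frac{1}{77309}$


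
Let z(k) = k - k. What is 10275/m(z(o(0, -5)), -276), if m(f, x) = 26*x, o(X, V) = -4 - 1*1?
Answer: -3425/2392 ≈ -1.4319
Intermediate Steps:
o(X, V) = -5 (o(X, V) = -4 - 1 = -5)
z(k) = 0
10275/m(z(o(0, -5)), -276) = 10275/((26*(-276))) = 10275/(-7176) = 10275*(-1/7176) = -3425/2392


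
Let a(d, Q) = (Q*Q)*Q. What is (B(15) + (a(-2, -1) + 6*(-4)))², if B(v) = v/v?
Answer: 576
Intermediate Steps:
a(d, Q) = Q³ (a(d, Q) = Q²*Q = Q³)
B(v) = 1
(B(15) + (a(-2, -1) + 6*(-4)))² = (1 + ((-1)³ + 6*(-4)))² = (1 + (-1 - 24))² = (1 - 25)² = (-24)² = 576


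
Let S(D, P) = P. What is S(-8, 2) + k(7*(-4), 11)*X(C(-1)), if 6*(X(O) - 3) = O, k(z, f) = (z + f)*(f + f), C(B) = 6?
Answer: -1494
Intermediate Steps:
k(z, f) = 2*f*(f + z) (k(z, f) = (f + z)*(2*f) = 2*f*(f + z))
X(O) = 3 + O/6
S(-8, 2) + k(7*(-4), 11)*X(C(-1)) = 2 + (2*11*(11 + 7*(-4)))*(3 + (1/6)*6) = 2 + (2*11*(11 - 28))*(3 + 1) = 2 + (2*11*(-17))*4 = 2 - 374*4 = 2 - 1496 = -1494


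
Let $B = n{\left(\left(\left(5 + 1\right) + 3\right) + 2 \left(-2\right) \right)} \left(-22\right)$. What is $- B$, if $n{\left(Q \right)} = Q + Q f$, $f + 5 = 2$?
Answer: $-220$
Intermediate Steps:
$f = -3$ ($f = -5 + 2 = -3$)
$n{\left(Q \right)} = - 2 Q$ ($n{\left(Q \right)} = Q + Q \left(-3\right) = Q - 3 Q = - 2 Q$)
$B = 220$ ($B = - 2 \left(\left(\left(5 + 1\right) + 3\right) + 2 \left(-2\right)\right) \left(-22\right) = - 2 \left(\left(6 + 3\right) - 4\right) \left(-22\right) = - 2 \left(9 - 4\right) \left(-22\right) = \left(-2\right) 5 \left(-22\right) = \left(-10\right) \left(-22\right) = 220$)
$- B = \left(-1\right) 220 = -220$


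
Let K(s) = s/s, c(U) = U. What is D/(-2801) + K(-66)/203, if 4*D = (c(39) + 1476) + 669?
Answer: -108037/568603 ≈ -0.19000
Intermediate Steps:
D = 546 (D = ((39 + 1476) + 669)/4 = (1515 + 669)/4 = (¼)*2184 = 546)
K(s) = 1
D/(-2801) + K(-66)/203 = 546/(-2801) + 1/203 = 546*(-1/2801) + 1*(1/203) = -546/2801 + 1/203 = -108037/568603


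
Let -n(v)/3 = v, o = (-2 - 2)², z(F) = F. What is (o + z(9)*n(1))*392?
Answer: -4312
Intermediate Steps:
o = 16 (o = (-4)² = 16)
n(v) = -3*v
(o + z(9)*n(1))*392 = (16 + 9*(-3*1))*392 = (16 + 9*(-3))*392 = (16 - 27)*392 = -11*392 = -4312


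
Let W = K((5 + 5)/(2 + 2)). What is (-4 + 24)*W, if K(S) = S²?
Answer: 125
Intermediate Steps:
W = 25/4 (W = ((5 + 5)/(2 + 2))² = (10/4)² = (10*(¼))² = (5/2)² = 25/4 ≈ 6.2500)
(-4 + 24)*W = (-4 + 24)*(25/4) = 20*(25/4) = 125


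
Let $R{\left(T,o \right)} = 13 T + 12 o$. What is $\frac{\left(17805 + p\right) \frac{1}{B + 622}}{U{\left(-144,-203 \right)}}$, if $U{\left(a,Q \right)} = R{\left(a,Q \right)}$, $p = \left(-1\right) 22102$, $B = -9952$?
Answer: $- \frac{4297}{40193640} \approx -0.00010691$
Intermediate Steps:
$p = -22102$
$R{\left(T,o \right)} = 12 o + 13 T$
$U{\left(a,Q \right)} = 12 Q + 13 a$
$\frac{\left(17805 + p\right) \frac{1}{B + 622}}{U{\left(-144,-203 \right)}} = \frac{\left(17805 - 22102\right) \frac{1}{-9952 + 622}}{12 \left(-203\right) + 13 \left(-144\right)} = \frac{\left(-4297\right) \frac{1}{-9330}}{-2436 - 1872} = \frac{\left(-4297\right) \left(- \frac{1}{9330}\right)}{-4308} = \frac{4297}{9330} \left(- \frac{1}{4308}\right) = - \frac{4297}{40193640}$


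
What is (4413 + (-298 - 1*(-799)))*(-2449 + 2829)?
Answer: 1867320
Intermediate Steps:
(4413 + (-298 - 1*(-799)))*(-2449 + 2829) = (4413 + (-298 + 799))*380 = (4413 + 501)*380 = 4914*380 = 1867320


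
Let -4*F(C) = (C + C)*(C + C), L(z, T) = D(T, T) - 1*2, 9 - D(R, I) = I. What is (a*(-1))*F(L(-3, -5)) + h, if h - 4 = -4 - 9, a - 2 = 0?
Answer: 279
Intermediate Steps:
a = 2 (a = 2 + 0 = 2)
D(R, I) = 9 - I
L(z, T) = 7 - T (L(z, T) = (9 - T) - 1*2 = (9 - T) - 2 = 7 - T)
F(C) = -C**2 (F(C) = -(C + C)*(C + C)/4 = -2*C*2*C/4 = -C**2)
h = -9 (h = 4 + (-4 - 9) = 4 - 13 = -9)
(a*(-1))*F(L(-3, -5)) + h = (2*(-1))*(-(7 - 1*(-5))**2) - 9 = -(-2)*(7 + 5)**2 - 9 = -(-2)*12**2 - 9 = -(-2)*144 - 9 = -2*(-144) - 9 = 288 - 9 = 279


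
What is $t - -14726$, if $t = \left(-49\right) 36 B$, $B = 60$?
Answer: $-91114$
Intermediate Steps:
$t = -105840$ ($t = \left(-49\right) 36 \cdot 60 = \left(-1764\right) 60 = -105840$)
$t - -14726 = -105840 - -14726 = -105840 + 14726 = -91114$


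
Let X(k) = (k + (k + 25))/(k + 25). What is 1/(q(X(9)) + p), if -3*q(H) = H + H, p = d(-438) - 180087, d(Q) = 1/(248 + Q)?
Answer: -9690/1745051251 ≈ -5.5528e-6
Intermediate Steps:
p = -34216531/190 (p = 1/(248 - 438) - 180087 = 1/(-190) - 180087 = -1/190 - 180087 = -34216531/190 ≈ -1.8009e+5)
X(k) = (25 + 2*k)/(25 + k) (X(k) = (k + (25 + k))/(25 + k) = (25 + 2*k)/(25 + k))
q(H) = -2*H/3 (q(H) = -(H + H)/3 = -2*H/3)
1/(q(X(9)) + p) = 1/(-2*(25 + 2*9)/(3*(25 + 9)) - 34216531/190) = 1/(-2*(25 + 18)/(3*34) - 34216531/190) = 1/(-43/51 - 34216531/190) = 1/(-1745051251/9690) = -9690/1745051251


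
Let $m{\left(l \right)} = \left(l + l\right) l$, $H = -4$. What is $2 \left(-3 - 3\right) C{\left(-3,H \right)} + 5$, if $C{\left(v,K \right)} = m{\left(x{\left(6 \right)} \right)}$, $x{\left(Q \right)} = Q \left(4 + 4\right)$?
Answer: $-55291$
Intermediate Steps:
$x{\left(Q \right)} = 8 Q$ ($x{\left(Q \right)} = Q 8 = 8 Q$)
$m{\left(l \right)} = 2 l^{2}$ ($m{\left(l \right)} = 2 l l = 2 l^{2}$)
$C{\left(v,K \right)} = 4608$ ($C{\left(v,K \right)} = 2 \left(8 \cdot 6\right)^{2} = 2 \cdot 48^{2} = 2 \cdot 2304 = 4608$)
$2 \left(-3 - 3\right) C{\left(-3,H \right)} + 5 = 2 \left(-3 - 3\right) 4608 + 5 = 2 \left(-6\right) 4608 + 5 = \left(-12\right) 4608 + 5 = -55296 + 5 = -55291$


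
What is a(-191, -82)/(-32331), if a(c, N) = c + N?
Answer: 7/829 ≈ 0.0084439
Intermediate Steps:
a(c, N) = N + c
a(-191, -82)/(-32331) = (-82 - 191)/(-32331) = -273*(-1/32331) = 7/829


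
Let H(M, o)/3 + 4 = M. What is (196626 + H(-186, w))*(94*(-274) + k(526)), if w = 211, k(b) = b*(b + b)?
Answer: 103438361376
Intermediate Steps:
k(b) = 2*b² (k(b) = b*(2*b) = 2*b²)
H(M, o) = -12 + 3*M
(196626 + H(-186, w))*(94*(-274) + k(526)) = (196626 + (-12 + 3*(-186)))*(94*(-274) + 2*526²) = (196626 + (-12 - 558))*(-25756 + 2*276676) = (196626 - 570)*(-25756 + 553352) = 196056*527596 = 103438361376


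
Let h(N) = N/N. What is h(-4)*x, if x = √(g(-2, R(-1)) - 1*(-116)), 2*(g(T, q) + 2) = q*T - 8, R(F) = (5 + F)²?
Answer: √94 ≈ 9.6954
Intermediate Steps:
g(T, q) = -6 + T*q/2 (g(T, q) = -2 + (q*T - 8)/2 = -2 + (T*q - 8)/2 = -2 + (-8 + T*q)/2 = -2 + (-4 + T*q/2) = -6 + T*q/2)
x = √94 (x = √((-6 + (½)*(-2)*(5 - 1)²) - 1*(-116)) = √((-6 + (½)*(-2)*4²) + 116) = √((-6 + (½)*(-2)*16) + 116) = √((-6 - 16) + 116) = √(-22 + 116) = √94 ≈ 9.6954)
h(N) = 1
h(-4)*x = 1*√94 = √94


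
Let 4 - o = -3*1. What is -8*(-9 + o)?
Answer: 16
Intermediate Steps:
o = 7 (o = 4 - (-3) = 4 - 1*(-3) = 4 + 3 = 7)
-8*(-9 + o) = -8*(-9 + 7) = -8*(-2) = 16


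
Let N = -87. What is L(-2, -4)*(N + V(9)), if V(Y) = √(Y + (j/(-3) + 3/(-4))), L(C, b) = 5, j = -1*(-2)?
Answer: -435 + 5*√273/6 ≈ -421.23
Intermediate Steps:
j = 2
V(Y) = √(-17/12 + Y) (V(Y) = √(Y + (2/(-3) + 3/(-4))) = √(Y + (2*(-⅓) + 3*(-¼))) = √(Y + (-⅔ - ¾)) = √(Y - 17/12) = √(-17/12 + Y))
L(-2, -4)*(N + V(9)) = 5*(-87 + √(-51 + 36*9)/6) = 5*(-87 + √(-51 + 324)/6) = 5*(-87 + √273/6) = -435 + 5*√273/6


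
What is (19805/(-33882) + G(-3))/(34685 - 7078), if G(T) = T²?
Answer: 15007/49230546 ≈ 0.00030483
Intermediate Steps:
(19805/(-33882) + G(-3))/(34685 - 7078) = (19805/(-33882) + (-3)²)/(34685 - 7078) = (19805*(-1/33882) + 9)/27607 = (-19805/33882 + 9)*(1/27607) = (285133/33882)*(1/27607) = 15007/49230546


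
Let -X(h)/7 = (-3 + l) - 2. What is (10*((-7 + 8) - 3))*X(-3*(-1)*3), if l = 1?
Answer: -560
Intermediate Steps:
X(h) = 28 (X(h) = -7*((-3 + 1) - 2) = -7*(-2 - 2) = -7*(-4) = 28)
(10*((-7 + 8) - 3))*X(-3*(-1)*3) = (10*((-7 + 8) - 3))*28 = (10*(1 - 3))*28 = (10*(-2))*28 = -20*28 = -560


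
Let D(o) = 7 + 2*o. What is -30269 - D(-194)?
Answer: -29888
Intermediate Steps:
-30269 - D(-194) = -30269 - (7 + 2*(-194)) = -30269 - (7 - 388) = -30269 - 1*(-381) = -30269 + 381 = -29888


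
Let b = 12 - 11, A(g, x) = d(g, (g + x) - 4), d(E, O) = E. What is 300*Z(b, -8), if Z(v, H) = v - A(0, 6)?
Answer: 300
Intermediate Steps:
A(g, x) = g
b = 1
Z(v, H) = v (Z(v, H) = v - 1*0 = v + 0 = v)
300*Z(b, -8) = 300*1 = 300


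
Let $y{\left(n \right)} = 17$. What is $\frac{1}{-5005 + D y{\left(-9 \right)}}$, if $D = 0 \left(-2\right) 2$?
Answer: $- \frac{1}{5005} \approx -0.0001998$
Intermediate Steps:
$D = 0$ ($D = 0 \cdot 2 = 0$)
$\frac{1}{-5005 + D y{\left(-9 \right)}} = \frac{1}{-5005 + 0 \cdot 17} = \frac{1}{-5005 + 0} = \frac{1}{-5005} = - \frac{1}{5005}$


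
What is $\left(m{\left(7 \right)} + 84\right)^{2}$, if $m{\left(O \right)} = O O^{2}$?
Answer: $182329$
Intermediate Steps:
$m{\left(O \right)} = O^{3}$
$\left(m{\left(7 \right)} + 84\right)^{2} = \left(7^{3} + 84\right)^{2} = \left(343 + 84\right)^{2} = 427^{2} = 182329$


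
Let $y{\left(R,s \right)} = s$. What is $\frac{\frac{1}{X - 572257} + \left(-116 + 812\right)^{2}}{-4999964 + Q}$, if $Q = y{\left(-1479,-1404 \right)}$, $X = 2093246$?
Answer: $- \frac{736791407425}{7607025712952} \approx -0.096857$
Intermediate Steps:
$Q = -1404$
$\frac{\frac{1}{X - 572257} + \left(-116 + 812\right)^{2}}{-4999964 + Q} = \frac{\frac{1}{2093246 - 572257} + \left(-116 + 812\right)^{2}}{-4999964 - 1404} = \frac{\frac{1}{1520989} + 696^{2}}{-5001368} = \left(\frac{1}{1520989} + 484416\right) \left(- \frac{1}{5001368}\right) = \frac{736791407425}{1520989} \left(- \frac{1}{5001368}\right) = - \frac{736791407425}{7607025712952}$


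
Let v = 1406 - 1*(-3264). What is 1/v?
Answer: 1/4670 ≈ 0.00021413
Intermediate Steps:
v = 4670 (v = 1406 + 3264 = 4670)
1/v = 1/4670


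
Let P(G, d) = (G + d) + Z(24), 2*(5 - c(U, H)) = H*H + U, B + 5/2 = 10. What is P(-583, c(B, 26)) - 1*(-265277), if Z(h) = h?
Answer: 1057525/4 ≈ 2.6438e+5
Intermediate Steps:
B = 15/2 (B = -5/2 + 10 = 15/2 ≈ 7.5000)
c(U, H) = 5 - U/2 - H²/2 (c(U, H) = 5 - (H*H + U)/2 = 5 - (H² + U)/2 = 5 - (U + H²)/2 = 5 + (-U/2 - H²/2) = 5 - U/2 - H²/2)
P(G, d) = 24 + G + d (P(G, d) = (G + d) + 24 = 24 + G + d)
P(-583, c(B, 26)) - 1*(-265277) = (24 - 583 + (5 - ½*15/2 - ½*26²)) - 1*(-265277) = (24 - 583 + (5 - 15/4 - ½*676)) + 265277 = (24 - 583 + (5 - 15/4 - 338)) + 265277 = (24 - 583 - 1347/4) + 265277 = -3583/4 + 265277 = 1057525/4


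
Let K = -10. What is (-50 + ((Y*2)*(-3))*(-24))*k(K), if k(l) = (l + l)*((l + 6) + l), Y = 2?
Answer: 66640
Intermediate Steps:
k(l) = 2*l*(6 + 2*l) (k(l) = (2*l)*((6 + l) + l) = (2*l)*(6 + 2*l) = 2*l*(6 + 2*l))
(-50 + ((Y*2)*(-3))*(-24))*k(K) = (-50 + ((2*2)*(-3))*(-24))*(4*(-10)*(3 - 10)) = (-50 + (4*(-3))*(-24))*(4*(-10)*(-7)) = (-50 - 12*(-24))*280 = (-50 + 288)*280 = 238*280 = 66640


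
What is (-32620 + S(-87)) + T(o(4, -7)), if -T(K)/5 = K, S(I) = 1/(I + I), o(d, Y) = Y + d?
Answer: -5673271/174 ≈ -32605.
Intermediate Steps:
S(I) = 1/(2*I)
T(K) = -5*K
(-32620 + S(-87)) + T(o(4, -7)) = (-32620 + (½)/(-87)) - 5*(-7 + 4) = (-32620 + (½)*(-1/87)) - 5*(-3) = (-32620 - 1/174) + 15 = -5675881/174 + 15 = -5673271/174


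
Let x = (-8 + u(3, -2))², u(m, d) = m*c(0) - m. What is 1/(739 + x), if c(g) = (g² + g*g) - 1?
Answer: 1/935 ≈ 0.0010695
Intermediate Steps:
c(g) = -1 + 2*g² (c(g) = (g² + g²) - 1 = 2*g² - 1 = -1 + 2*g²)
u(m, d) = -2*m (u(m, d) = m*(-1 + 2*0²) - m = m*(-1 + 2*0) - m = m*(-1 + 0) - m = m*(-1) - m = -m - m = -2*m)
x = 196 (x = (-8 - 2*3)² = (-8 - 6)² = (-14)² = 196)
1/(739 + x) = 1/(739 + 196) = 1/935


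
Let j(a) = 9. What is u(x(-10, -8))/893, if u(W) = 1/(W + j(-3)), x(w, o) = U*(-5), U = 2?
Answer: -1/893 ≈ -0.0011198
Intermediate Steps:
x(w, o) = -10 (x(w, o) = 2*(-5) = -10)
u(W) = 1/(9 + W) (u(W) = 1/(W + 9) = 1/(9 + W))
u(x(-10, -8))/893 = 1/((9 - 10)*893) = (1/893)/(-1) = -1*1/893 = -1/893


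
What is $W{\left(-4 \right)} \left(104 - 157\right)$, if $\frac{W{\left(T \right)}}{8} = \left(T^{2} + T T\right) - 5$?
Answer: $-11448$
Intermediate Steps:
$W{\left(T \right)} = -40 + 16 T^{2}$ ($W{\left(T \right)} = 8 \left(\left(T^{2} + T T\right) - 5\right) = 8 \left(\left(T^{2} + T^{2}\right) - 5\right) = 8 \left(2 T^{2} - 5\right) = 8 \left(-5 + 2 T^{2}\right) = -40 + 16 T^{2}$)
$W{\left(-4 \right)} \left(104 - 157\right) = \left(-40 + 16 \left(-4\right)^{2}\right) \left(104 - 157\right) = \left(-40 + 16 \cdot 16\right) \left(-53\right) = \left(-40 + 256\right) \left(-53\right) = 216 \left(-53\right) = -11448$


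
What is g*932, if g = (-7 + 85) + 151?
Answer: 213428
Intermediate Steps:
g = 229 (g = 78 + 151 = 229)
g*932 = 229*932 = 213428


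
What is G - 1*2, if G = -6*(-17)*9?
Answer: 916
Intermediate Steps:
G = 918 (G = 102*9 = 918)
G - 1*2 = 918 - 1*2 = 918 - 2 = 916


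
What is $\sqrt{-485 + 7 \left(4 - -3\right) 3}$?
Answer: $13 i \sqrt{2} \approx 18.385 i$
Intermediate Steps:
$\sqrt{-485 + 7 \left(4 - -3\right) 3} = \sqrt{-485 + 7 \left(4 + 3\right) 3} = \sqrt{-485 + 7 \cdot 7 \cdot 3} = \sqrt{-485 + 49 \cdot 3} = \sqrt{-485 + 147} = \sqrt{-338} = 13 i \sqrt{2}$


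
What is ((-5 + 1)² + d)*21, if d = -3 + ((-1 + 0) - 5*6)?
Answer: -378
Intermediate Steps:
d = -34 (d = -3 + (-1 - 30) = -3 - 31 = -34)
((-5 + 1)² + d)*21 = ((-5 + 1)² - 34)*21 = ((-4)² - 34)*21 = (16 - 34)*21 = -18*21 = -378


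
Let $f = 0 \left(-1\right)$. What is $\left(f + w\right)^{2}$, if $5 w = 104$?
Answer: $\frac{10816}{25} \approx 432.64$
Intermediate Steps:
$w = \frac{104}{5}$ ($w = \frac{1}{5} \cdot 104 = \frac{104}{5} \approx 20.8$)
$f = 0$
$\left(f + w\right)^{2} = \left(0 + \frac{104}{5}\right)^{2} = \left(\frac{104}{5}\right)^{2} = \frac{10816}{25}$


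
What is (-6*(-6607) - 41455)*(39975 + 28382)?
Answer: -123931241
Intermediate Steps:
(-6*(-6607) - 41455)*(39975 + 28382) = (39642 - 41455)*68357 = -1813*68357 = -123931241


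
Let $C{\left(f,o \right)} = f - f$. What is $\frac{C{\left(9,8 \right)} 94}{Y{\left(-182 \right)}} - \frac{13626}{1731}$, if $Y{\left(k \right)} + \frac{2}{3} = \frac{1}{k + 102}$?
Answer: $- \frac{4542}{577} \approx -7.8717$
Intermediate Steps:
$C{\left(f,o \right)} = 0$
$Y{\left(k \right)} = - \frac{2}{3} + \frac{1}{102 + k}$ ($Y{\left(k \right)} = - \frac{2}{3} + \frac{1}{k + 102} = - \frac{2}{3} + \frac{1}{102 + k}$)
$\frac{C{\left(9,8 \right)} 94}{Y{\left(-182 \right)}} - \frac{13626}{1731} = \frac{0 \cdot 94}{\frac{1}{3} \frac{1}{102 - 182} \left(-201 - -364\right)} - \frac{13626}{1731} = \frac{0}{\frac{1}{3} \frac{1}{-80} \left(-201 + 364\right)} - \frac{4542}{577} = \frac{0}{\frac{1}{3} \left(- \frac{1}{80}\right) 163} - \frac{4542}{577} = \frac{0}{- \frac{163}{240}} - \frac{4542}{577} = 0 \left(- \frac{240}{163}\right) - \frac{4542}{577} = 0 - \frac{4542}{577} = - \frac{4542}{577}$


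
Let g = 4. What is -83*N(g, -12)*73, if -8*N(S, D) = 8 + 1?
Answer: 54531/8 ≈ 6816.4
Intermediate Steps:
N(S, D) = -9/8 (N(S, D) = -(8 + 1)/8 = -1/8*9 = -9/8)
-83*N(g, -12)*73 = -83*(-9/8)*73 = (747/8)*73 = 54531/8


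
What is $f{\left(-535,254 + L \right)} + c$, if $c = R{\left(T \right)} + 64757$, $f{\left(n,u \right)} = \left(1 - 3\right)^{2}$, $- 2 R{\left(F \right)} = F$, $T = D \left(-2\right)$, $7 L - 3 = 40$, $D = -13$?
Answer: $64748$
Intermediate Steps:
$L = \frac{43}{7}$ ($L = \frac{3}{7} + \frac{1}{7} \cdot 40 = \frac{3}{7} + \frac{40}{7} = \frac{43}{7} \approx 6.1429$)
$T = 26$ ($T = \left(-13\right) \left(-2\right) = 26$)
$R{\left(F \right)} = - \frac{F}{2}$
$f{\left(n,u \right)} = 4$ ($f{\left(n,u \right)} = \left(-2\right)^{2} = 4$)
$c = 64744$ ($c = \left(- \frac{1}{2}\right) 26 + 64757 = -13 + 64757 = 64744$)
$f{\left(-535,254 + L \right)} + c = 4 + 64744 = 64748$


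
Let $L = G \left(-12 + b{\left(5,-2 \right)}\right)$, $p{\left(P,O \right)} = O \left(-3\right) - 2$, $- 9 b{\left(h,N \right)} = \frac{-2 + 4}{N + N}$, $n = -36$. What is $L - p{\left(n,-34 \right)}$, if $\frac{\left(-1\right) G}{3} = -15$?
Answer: $- \frac{1275}{2} \approx -637.5$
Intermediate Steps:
$G = 45$ ($G = \left(-3\right) \left(-15\right) = 45$)
$b{\left(h,N \right)} = - \frac{1}{9 N}$ ($b{\left(h,N \right)} = - \frac{\left(-2 + 4\right) \frac{1}{N + N}}{9} = - \frac{2 \frac{1}{2 N}}{9} = - \frac{1}{9 N}$)
$p{\left(P,O \right)} = -2 - 3 O$ ($p{\left(P,O \right)} = - 3 O - 2 = -2 - 3 O$)
$L = - \frac{1075}{2}$ ($L = 45 \left(-12 - \frac{1}{9 \left(-2\right)}\right) = 45 \left(-12 - - \frac{1}{18}\right) = 45 \left(-12 + \frac{1}{18}\right) = 45 \left(- \frac{215}{18}\right) = - \frac{1075}{2} \approx -537.5$)
$L - p{\left(n,-34 \right)} = - \frac{1075}{2} - \left(-2 - -102\right) = - \frac{1075}{2} - \left(-2 + 102\right) = - \frac{1075}{2} - 100 = - \frac{1275}{2}$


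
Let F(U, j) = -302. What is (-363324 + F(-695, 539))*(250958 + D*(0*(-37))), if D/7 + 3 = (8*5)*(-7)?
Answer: -91254853708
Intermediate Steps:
D = -1981 (D = -21 + 7*((8*5)*(-7)) = -21 + 7*(40*(-7)) = -21 + 7*(-280) = -21 - 1960 = -1981)
(-363324 + F(-695, 539))*(250958 + D*(0*(-37))) = (-363324 - 302)*(250958 - 0*(-37)) = -363626*(250958 - 1981*0) = -363626*(250958 + 0) = -363626*250958 = -91254853708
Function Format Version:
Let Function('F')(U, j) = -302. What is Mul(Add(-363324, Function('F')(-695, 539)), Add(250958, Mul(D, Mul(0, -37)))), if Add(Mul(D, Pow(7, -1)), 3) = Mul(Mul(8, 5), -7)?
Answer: -91254853708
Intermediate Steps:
D = -1981 (D = Add(-21, Mul(7, Mul(Mul(8, 5), -7))) = Add(-21, Mul(7, Mul(40, -7))) = Add(-21, Mul(7, -280)) = Add(-21, -1960) = -1981)
Mul(Add(-363324, Function('F')(-695, 539)), Add(250958, Mul(D, Mul(0, -37)))) = Mul(Add(-363324, -302), Add(250958, Mul(-1981, Mul(0, -37)))) = Mul(-363626, Add(250958, Mul(-1981, 0))) = Mul(-363626, Add(250958, 0)) = Mul(-363626, 250958) = -91254853708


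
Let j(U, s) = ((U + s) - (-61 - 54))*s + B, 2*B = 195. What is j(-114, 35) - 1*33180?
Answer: -63645/2 ≈ -31823.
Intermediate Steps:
B = 195/2 (B = (1/2)*195 = 195/2 ≈ 97.500)
j(U, s) = 195/2 + s*(115 + U + s) (j(U, s) = ((U + s) - (-61 - 54))*s + 195/2 = ((U + s) - 1*(-115))*s + 195/2 = ((U + s) + 115)*s + 195/2 = (115 + U + s)*s + 195/2 = s*(115 + U + s) + 195/2 = 195/2 + s*(115 + U + s))
j(-114, 35) - 1*33180 = (195/2 + 35**2 + 115*35 - 114*35) - 1*33180 = (195/2 + 1225 + 4025 - 3990) - 33180 = 2715/2 - 33180 = -63645/2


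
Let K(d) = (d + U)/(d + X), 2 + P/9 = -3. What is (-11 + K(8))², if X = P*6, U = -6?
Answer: 2079364/17161 ≈ 121.17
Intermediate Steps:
P = -45 (P = -18 + 9*(-3) = -18 - 27 = -45)
X = -270 (X = -45*6 = -270)
K(d) = (-6 + d)/(-270 + d) (K(d) = (d - 6)/(d - 270) = (-6 + d)/(-270 + d))
(-11 + K(8))² = (-11 + (-6 + 8)/(-270 + 8))² = (-11 + 2/(-262))² = (-11 - 1/262*2)² = (-11 - 1/131)² = (-1442/131)² = 2079364/17161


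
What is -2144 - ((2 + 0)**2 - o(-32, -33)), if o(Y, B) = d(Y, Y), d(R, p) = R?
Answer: -2180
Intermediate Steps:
o(Y, B) = Y
-2144 - ((2 + 0)**2 - o(-32, -33)) = -2144 - ((2 + 0)**2 - 1*(-32)) = -2144 - (2**2 + 32) = -2144 - (4 + 32) = -2144 - 1*36 = -2144 - 36 = -2180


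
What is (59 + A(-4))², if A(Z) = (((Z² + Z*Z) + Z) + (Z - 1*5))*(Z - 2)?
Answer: 3025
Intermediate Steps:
A(Z) = (-2 + Z)*(-5 + 2*Z + 2*Z²) (A(Z) = (((Z² + Z²) + Z) + (Z - 5))*(-2 + Z) = ((2*Z² + Z) + (-5 + Z))*(-2 + Z) = ((Z + 2*Z²) + (-5 + Z))*(-2 + Z) = (-5 + 2*Z + 2*Z²)*(-2 + Z) = (-2 + Z)*(-5 + 2*Z + 2*Z²))
(59 + A(-4))² = (59 + (10 - 9*(-4) - 2*(-4)² + 2*(-4)³))² = (59 + (10 + 36 - 2*16 + 2*(-64)))² = (59 + (10 + 36 - 32 - 128))² = (59 - 114)² = (-55)² = 3025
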